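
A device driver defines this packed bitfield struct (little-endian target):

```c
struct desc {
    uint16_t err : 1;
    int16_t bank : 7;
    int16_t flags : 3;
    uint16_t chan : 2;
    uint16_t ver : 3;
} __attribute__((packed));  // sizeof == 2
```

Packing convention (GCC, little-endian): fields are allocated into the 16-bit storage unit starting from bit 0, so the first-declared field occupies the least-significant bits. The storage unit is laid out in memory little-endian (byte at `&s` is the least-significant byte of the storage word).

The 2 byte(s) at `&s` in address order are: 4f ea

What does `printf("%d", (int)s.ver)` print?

7

[0]=0x4f [1]=0xea (little-endian) → word 0xea4f
err:1 @ bit 0 → (0xea4f>>0)&0x1 = 0x1
bank:7 @ bit 1 → (0xea4f>>1)&0x7f = 0x27
flags:3 @ bit 8 → (0xea4f>>8)&0x7 = 0x2
chan:2 @ bit 11 → (0xea4f>>11)&0x3 = 0x1
ver:3 @ bit 13 → (0xea4f>>13)&0x7 = 0x7  ←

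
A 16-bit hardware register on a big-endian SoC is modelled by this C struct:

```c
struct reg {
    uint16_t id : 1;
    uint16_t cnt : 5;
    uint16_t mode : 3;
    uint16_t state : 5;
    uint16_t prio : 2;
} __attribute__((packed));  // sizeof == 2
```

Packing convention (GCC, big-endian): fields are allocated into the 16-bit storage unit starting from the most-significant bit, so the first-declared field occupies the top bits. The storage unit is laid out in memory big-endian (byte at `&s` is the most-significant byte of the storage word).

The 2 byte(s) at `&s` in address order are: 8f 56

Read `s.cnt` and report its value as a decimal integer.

3

[0]=0x8f [1]=0x56 (big-endian) → word 0x8f56
id [15+:1] = (word>>15) & 0x1 = 1
cnt [10+:5] = (word>>10) & 0x1f = 3  ←
mode [7+:3] = (word>>7) & 0x7 = 6
state [2+:5] = (word>>2) & 0x1f = 21
prio [0+:2] = (word>>0) & 0x3 = 2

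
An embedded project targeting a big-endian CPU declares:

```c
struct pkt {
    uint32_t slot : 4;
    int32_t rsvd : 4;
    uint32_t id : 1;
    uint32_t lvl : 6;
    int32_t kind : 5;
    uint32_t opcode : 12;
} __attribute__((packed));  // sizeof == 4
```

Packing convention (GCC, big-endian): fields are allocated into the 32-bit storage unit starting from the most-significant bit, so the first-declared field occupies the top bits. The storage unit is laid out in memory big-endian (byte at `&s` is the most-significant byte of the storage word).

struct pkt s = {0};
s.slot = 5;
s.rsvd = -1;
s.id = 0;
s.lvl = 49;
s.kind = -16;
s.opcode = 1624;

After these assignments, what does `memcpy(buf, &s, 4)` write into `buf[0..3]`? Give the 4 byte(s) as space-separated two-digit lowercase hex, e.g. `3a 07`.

5f 63 06 58

slot (4b) val=5 bits=0x5 at bit 28: 0x50000000
rsvd (4b) val=-1 bits=0xf at bit 24: 0x5f000000
id (1b) val=0 bits=0x0 at bit 23: 0x5f000000
lvl (6b) val=49 bits=0x31 at bit 17: 0x5f620000
kind (5b) val=-16 bits=0x10 at bit 12: 0x5f630000
opcode (12b) val=1624 bits=0x658 at bit 0: 0x5f630658
word = 0x5f630658 → big-endian bytes:
  [0]=0x5f  [1]=0x63  [2]=0x06  [3]=0x58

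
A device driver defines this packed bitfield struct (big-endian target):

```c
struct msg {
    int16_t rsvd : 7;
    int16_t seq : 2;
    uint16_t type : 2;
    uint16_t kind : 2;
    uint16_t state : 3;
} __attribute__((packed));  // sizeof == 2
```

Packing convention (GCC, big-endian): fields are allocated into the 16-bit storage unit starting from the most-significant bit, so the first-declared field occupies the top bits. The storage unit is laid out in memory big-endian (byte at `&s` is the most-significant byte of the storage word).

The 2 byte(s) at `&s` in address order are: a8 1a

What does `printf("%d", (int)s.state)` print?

[0]=0xa8 [1]=0x1a (big-endian) → word 0xa81a
rsvd [9+:7] = (word>>9) & 0x7f = 84
seq [7+:2] = (word>>7) & 0x3 = 0
type [5+:2] = (word>>5) & 0x3 = 0
kind [3+:2] = (word>>3) & 0x3 = 3
state [0+:3] = (word>>0) & 0x7 = 2  ←

2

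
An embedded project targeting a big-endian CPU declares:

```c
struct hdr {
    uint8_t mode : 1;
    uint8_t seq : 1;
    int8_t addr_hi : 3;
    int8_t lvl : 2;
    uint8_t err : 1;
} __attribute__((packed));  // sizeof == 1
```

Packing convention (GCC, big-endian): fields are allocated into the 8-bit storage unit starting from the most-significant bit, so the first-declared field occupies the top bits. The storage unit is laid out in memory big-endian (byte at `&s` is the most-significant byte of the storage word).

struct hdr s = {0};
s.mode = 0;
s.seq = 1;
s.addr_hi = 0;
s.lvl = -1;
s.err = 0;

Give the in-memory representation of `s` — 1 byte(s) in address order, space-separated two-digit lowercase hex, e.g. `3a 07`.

46

[7+:1] mode=0 & 0x1 = 0x0; word=0x00
[6+:1] seq=1 & 0x1 = 0x1; word=0x40
[3+:3] addr_hi=0 & 0x7 = 0x0; word=0x40
[1+:2] lvl=-1 & 0x3 = 0x3; word=0x46
[0+:1] err=0 & 0x1 = 0x0; word=0x46
word = 0x46 → big-endian bytes:
  [0]=0x46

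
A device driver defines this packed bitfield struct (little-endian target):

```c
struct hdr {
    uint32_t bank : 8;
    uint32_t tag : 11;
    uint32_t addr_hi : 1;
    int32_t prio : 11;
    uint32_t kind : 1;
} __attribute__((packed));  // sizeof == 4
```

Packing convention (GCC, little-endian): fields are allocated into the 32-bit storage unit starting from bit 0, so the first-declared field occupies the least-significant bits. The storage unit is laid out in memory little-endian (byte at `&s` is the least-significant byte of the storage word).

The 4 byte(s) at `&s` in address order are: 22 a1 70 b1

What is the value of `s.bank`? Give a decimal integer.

34

[0]=0x22 [1]=0xa1 [2]=0x70 [3]=0xb1 (little-endian) → word 0xb170a122
bank:8 @ bit 0 → (0xb170a122>>0)&0xff = 0x22  ←
tag:11 @ bit 8 → (0xb170a122>>8)&0x7ff = 0xa1
addr_hi:1 @ bit 19 → (0xb170a122>>19)&0x1 = 0x0
prio:11 @ bit 20 → (0xb170a122>>20)&0x7ff = 0x317
kind:1 @ bit 31 → (0xb170a122>>31)&0x1 = 0x1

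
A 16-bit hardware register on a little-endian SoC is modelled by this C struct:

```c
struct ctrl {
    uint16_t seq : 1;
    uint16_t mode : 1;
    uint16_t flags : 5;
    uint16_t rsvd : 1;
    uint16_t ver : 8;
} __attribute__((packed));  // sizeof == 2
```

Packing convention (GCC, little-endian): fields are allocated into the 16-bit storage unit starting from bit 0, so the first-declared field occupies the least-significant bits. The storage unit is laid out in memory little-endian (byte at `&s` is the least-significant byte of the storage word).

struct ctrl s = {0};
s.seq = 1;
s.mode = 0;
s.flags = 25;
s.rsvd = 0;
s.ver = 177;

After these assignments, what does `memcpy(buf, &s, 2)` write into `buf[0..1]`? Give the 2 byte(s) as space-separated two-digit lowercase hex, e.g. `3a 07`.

65 b1

[0+:1] seq=1 & 0x1 = 0x1; word=0x0001
[1+:1] mode=0 & 0x1 = 0x0; word=0x0001
[2+:5] flags=25 & 0x1f = 0x19; word=0x0065
[7+:1] rsvd=0 & 0x1 = 0x0; word=0x0065
[8+:8] ver=177 & 0xff = 0xb1; word=0xb165
word = 0xb165 → little-endian bytes:
  [0]=0x65  [1]=0xb1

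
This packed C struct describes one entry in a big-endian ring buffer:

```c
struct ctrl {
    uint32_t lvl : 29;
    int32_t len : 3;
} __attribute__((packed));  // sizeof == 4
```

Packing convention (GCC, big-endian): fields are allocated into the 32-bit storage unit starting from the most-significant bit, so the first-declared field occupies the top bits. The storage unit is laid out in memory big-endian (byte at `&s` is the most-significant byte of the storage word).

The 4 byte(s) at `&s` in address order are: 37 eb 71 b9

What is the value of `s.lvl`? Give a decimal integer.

[0]=0x37 [1]=0xeb [2]=0x71 [3]=0xb9 (big-endian) → word 0x37eb71b9
lvl [3+:29] = (word>>3) & 0x1fffffff = 117272119  ←
len [0+:3] = (word>>0) & 0x7 = 1

117272119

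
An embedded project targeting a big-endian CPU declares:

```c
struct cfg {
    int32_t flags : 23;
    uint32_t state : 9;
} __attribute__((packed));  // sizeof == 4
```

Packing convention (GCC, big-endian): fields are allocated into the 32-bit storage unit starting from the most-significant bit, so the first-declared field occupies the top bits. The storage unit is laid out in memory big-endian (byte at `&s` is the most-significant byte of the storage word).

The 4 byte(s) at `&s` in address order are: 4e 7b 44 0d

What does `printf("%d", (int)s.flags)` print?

[0]=0x4e [1]=0x7b [2]=0x44 [3]=0x0d (big-endian) → word 0x4e7b440d
flags:23 @ bit 9 → (0x4e7b440d>>9)&0x7fffff = 0x273da2  ←
state:9 @ bit 0 → (0x4e7b440d>>0)&0x1ff = 0xd
flags signed 23b, MSB=0: value = 2571682

2571682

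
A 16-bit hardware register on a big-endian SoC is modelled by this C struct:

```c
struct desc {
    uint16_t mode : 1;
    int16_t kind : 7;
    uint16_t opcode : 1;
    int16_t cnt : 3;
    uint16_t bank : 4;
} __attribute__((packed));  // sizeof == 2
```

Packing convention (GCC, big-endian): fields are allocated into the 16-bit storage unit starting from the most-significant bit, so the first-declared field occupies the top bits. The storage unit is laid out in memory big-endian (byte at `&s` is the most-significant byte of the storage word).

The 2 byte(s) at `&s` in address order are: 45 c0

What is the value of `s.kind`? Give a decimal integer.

[0]=0x45 [1]=0xc0 (big-endian) → word 0x45c0
mode:1 @ bit 15 → (0x45c0>>15)&0x1 = 0x0
kind:7 @ bit 8 → (0x45c0>>8)&0x7f = 0x45  ←
opcode:1 @ bit 7 → (0x45c0>>7)&0x1 = 0x1
cnt:3 @ bit 4 → (0x45c0>>4)&0x7 = 0x4
bank:4 @ bit 0 → (0x45c0>>0)&0xf = 0x0
kind signed 7b, MSB=1: 69 - 128 = -59

-59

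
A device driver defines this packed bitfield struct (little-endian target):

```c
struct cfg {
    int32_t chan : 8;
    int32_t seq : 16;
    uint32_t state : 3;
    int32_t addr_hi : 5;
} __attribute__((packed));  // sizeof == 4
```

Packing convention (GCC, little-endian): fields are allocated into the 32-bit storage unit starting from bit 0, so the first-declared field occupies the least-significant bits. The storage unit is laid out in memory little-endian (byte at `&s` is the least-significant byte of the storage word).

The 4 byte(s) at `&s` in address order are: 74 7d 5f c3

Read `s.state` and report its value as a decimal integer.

3

[0]=0x74 [1]=0x7d [2]=0x5f [3]=0xc3 (little-endian) → word 0xc35f7d74
chan:8 @ bit 0 → (0xc35f7d74>>0)&0xff = 0x74
seq:16 @ bit 8 → (0xc35f7d74>>8)&0xffff = 0x5f7d
state:3 @ bit 24 → (0xc35f7d74>>24)&0x7 = 0x3  ←
addr_hi:5 @ bit 27 → (0xc35f7d74>>27)&0x1f = 0x18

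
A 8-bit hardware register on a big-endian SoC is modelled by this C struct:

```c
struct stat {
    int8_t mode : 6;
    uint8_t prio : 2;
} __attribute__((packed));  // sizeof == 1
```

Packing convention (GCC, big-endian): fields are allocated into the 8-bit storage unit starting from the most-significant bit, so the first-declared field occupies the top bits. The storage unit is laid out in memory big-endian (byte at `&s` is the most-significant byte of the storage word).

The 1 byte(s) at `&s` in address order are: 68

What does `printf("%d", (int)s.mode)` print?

26

[0]=0x68 (big-endian) → word 0x68
mode [2+:6] = (word>>2) & 0x3f = 26  ←
prio [0+:2] = (word>>0) & 0x3 = 0
mode signed 6b, MSB=0: value = 26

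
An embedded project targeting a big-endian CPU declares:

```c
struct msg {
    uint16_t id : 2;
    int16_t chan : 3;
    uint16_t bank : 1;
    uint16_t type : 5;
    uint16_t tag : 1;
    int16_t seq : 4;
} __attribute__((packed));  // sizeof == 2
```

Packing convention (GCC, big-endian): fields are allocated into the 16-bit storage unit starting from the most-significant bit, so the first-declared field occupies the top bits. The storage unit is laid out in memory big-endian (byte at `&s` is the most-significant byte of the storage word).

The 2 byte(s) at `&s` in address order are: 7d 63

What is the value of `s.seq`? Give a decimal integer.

[0]=0x7d [1]=0x63 (big-endian) → word 0x7d63
id [14+:2] = (word>>14) & 0x3 = 1
chan [11+:3] = (word>>11) & 0x7 = 7
bank [10+:1] = (word>>10) & 0x1 = 1
type [5+:5] = (word>>5) & 0x1f = 11
tag [4+:1] = (word>>4) & 0x1 = 0
seq [0+:4] = (word>>0) & 0xf = 3  ←
seq signed 4b, MSB=0: value = 3

3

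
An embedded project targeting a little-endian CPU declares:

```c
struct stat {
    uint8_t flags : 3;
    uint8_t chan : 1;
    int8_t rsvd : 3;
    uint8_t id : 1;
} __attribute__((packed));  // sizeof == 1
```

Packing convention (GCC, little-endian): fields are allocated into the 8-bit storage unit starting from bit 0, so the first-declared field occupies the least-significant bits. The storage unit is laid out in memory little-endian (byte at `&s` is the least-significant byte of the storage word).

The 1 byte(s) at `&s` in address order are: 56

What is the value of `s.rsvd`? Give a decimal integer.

-3

[0]=0x56 (little-endian) → word 0x56
flags:3 @ bit 0 → (0x56>>0)&0x7 = 0x6
chan:1 @ bit 3 → (0x56>>3)&0x1 = 0x0
rsvd:3 @ bit 4 → (0x56>>4)&0x7 = 0x5  ←
id:1 @ bit 7 → (0x56>>7)&0x1 = 0x0
rsvd signed 3b, MSB=1: 5 - 8 = -3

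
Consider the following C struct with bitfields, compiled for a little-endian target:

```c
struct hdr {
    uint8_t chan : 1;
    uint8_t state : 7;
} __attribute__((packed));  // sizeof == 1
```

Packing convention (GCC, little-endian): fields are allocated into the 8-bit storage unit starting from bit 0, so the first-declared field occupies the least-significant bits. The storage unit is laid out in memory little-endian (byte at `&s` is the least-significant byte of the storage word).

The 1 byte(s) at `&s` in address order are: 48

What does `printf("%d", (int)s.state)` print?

[0]=0x48 (little-endian) → word 0x48
chan:1 @ bit 0 → (0x48>>0)&0x1 = 0x0
state:7 @ bit 1 → (0x48>>1)&0x7f = 0x24  ←

36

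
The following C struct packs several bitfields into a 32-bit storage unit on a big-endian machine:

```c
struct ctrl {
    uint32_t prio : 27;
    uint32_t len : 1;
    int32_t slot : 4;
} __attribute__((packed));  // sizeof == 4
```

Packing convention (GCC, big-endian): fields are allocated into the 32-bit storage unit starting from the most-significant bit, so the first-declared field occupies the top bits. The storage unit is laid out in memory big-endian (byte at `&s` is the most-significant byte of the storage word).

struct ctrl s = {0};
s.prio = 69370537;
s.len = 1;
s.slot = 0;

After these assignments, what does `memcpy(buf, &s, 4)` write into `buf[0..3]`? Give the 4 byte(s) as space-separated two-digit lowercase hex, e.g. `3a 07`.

[5+:27] prio=69370537 & 0x7ffffff = 0x42282a9; word=0x84505520
[4+:1] len=1 & 0x1 = 0x1; word=0x84505530
[0+:4] slot=0 & 0xf = 0x0; word=0x84505530
word = 0x84505530 → big-endian bytes:
  [0]=0x84  [1]=0x50  [2]=0x55  [3]=0x30

84 50 55 30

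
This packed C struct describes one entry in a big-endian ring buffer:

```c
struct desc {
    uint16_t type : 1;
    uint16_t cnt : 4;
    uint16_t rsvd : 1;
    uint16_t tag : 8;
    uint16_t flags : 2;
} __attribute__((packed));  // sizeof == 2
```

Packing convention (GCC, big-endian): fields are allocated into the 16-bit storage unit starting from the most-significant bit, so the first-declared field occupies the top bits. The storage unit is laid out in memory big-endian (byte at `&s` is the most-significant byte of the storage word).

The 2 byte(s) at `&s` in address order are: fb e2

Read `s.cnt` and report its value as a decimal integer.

[0]=0xfb [1]=0xe2 (big-endian) → word 0xfbe2
type:1 @ bit 15 → (0xfbe2>>15)&0x1 = 0x1
cnt:4 @ bit 11 → (0xfbe2>>11)&0xf = 0xf  ←
rsvd:1 @ bit 10 → (0xfbe2>>10)&0x1 = 0x0
tag:8 @ bit 2 → (0xfbe2>>2)&0xff = 0xf8
flags:2 @ bit 0 → (0xfbe2>>0)&0x3 = 0x2

15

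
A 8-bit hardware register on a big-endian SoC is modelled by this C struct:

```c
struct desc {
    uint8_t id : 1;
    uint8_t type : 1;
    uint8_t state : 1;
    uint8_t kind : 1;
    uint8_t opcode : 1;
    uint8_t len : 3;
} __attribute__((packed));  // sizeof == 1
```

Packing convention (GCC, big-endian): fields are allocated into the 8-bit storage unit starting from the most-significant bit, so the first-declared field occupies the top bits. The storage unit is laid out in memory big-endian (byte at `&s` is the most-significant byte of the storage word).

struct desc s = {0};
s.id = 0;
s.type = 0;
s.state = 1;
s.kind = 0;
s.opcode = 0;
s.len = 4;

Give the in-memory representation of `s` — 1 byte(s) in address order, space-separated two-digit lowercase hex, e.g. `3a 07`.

24

id:1 = 0 → 0x0 << 7 → word 0x00
type:1 = 0 → 0x0 << 6 → word 0x00
state:1 = 1 → 0x1 << 5 → word 0x20
kind:1 = 0 → 0x0 << 4 → word 0x20
opcode:1 = 0 → 0x0 << 3 → word 0x20
len:3 = 4 → 0x4 << 0 → word 0x24
word = 0x24 → big-endian bytes:
  [0]=0x24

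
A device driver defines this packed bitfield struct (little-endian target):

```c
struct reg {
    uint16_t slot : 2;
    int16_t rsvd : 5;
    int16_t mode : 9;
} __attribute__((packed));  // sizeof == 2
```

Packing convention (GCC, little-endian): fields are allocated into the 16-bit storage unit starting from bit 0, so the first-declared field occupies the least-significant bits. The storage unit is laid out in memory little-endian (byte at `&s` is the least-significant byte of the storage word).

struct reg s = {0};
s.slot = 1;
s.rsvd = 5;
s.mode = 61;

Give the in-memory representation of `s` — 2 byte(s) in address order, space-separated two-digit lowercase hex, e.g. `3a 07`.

95 1e

[0+:2] slot=1 & 0x3 = 0x1; word=0x0001
[2+:5] rsvd=5 & 0x1f = 0x5; word=0x0015
[7+:9] mode=61 & 0x1ff = 0x3d; word=0x1e95
word = 0x1e95 → little-endian bytes:
  [0]=0x95  [1]=0x1e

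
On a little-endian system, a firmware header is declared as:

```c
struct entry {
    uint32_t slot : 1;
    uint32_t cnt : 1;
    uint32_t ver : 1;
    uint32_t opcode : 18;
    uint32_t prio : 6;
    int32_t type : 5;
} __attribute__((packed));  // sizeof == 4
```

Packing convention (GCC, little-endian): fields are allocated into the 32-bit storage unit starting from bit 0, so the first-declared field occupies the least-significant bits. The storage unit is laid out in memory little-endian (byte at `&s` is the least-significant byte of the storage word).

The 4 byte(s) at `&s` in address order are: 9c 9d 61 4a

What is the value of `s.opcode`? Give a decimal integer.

13235

[0]=0x9c [1]=0x9d [2]=0x61 [3]=0x4a (little-endian) → word 0x4a619d9c
slot:1 @ bit 0 → (0x4a619d9c>>0)&0x1 = 0x0
cnt:1 @ bit 1 → (0x4a619d9c>>1)&0x1 = 0x0
ver:1 @ bit 2 → (0x4a619d9c>>2)&0x1 = 0x1
opcode:18 @ bit 3 → (0x4a619d9c>>3)&0x3ffff = 0x33b3  ←
prio:6 @ bit 21 → (0x4a619d9c>>21)&0x3f = 0x13
type:5 @ bit 27 → (0x4a619d9c>>27)&0x1f = 0x9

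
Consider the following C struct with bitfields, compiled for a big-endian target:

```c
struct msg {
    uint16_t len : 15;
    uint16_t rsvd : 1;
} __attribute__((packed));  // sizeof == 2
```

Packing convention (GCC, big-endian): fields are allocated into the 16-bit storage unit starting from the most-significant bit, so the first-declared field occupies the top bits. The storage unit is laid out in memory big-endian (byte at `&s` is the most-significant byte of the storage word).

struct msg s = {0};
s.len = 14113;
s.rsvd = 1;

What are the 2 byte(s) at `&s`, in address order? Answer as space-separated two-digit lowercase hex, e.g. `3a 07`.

len (15b) val=14113 bits=0x3721 at bit 1: 0x6e42
rsvd (1b) val=1 bits=0x1 at bit 0: 0x6e43
word = 0x6e43 → big-endian bytes:
  [0]=0x6e  [1]=0x43

6e 43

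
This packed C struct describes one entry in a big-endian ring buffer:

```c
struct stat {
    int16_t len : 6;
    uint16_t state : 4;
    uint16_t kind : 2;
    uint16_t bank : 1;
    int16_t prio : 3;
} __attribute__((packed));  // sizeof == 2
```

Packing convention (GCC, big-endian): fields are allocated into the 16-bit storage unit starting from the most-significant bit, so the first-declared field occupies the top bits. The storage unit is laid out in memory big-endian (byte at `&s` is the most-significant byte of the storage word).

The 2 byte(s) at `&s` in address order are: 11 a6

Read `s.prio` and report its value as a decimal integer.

[0]=0x11 [1]=0xa6 (big-endian) → word 0x11a6
len [10+:6] = (word>>10) & 0x3f = 4
state [6+:4] = (word>>6) & 0xf = 6
kind [4+:2] = (word>>4) & 0x3 = 2
bank [3+:1] = (word>>3) & 0x1 = 0
prio [0+:3] = (word>>0) & 0x7 = 6  ←
prio signed 3b, MSB=1: 6 - 8 = -2

-2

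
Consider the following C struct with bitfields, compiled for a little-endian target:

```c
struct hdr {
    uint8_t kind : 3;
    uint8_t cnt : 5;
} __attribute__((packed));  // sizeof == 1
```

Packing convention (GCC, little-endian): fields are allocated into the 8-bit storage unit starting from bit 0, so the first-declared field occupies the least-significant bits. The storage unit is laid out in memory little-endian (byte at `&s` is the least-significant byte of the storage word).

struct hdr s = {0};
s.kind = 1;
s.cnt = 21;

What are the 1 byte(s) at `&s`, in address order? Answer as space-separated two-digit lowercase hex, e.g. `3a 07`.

kind:3 = 1 → 0x1 << 0 → word 0x01
cnt:5 = 21 → 0x15 << 3 → word 0xa9
word = 0xa9 → little-endian bytes:
  [0]=0xa9

a9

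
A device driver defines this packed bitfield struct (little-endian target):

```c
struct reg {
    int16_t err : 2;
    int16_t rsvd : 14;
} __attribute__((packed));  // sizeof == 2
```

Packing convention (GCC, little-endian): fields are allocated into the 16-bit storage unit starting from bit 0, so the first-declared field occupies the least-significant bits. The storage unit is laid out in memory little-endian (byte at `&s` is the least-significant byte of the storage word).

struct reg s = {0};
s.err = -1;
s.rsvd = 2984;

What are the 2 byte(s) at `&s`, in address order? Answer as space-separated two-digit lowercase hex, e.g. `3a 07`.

err:2 = -1 → 0x3 << 0 → word 0x0003
rsvd:14 = 2984 → 0xba8 << 2 → word 0x2ea3
word = 0x2ea3 → little-endian bytes:
  [0]=0xa3  [1]=0x2e

a3 2e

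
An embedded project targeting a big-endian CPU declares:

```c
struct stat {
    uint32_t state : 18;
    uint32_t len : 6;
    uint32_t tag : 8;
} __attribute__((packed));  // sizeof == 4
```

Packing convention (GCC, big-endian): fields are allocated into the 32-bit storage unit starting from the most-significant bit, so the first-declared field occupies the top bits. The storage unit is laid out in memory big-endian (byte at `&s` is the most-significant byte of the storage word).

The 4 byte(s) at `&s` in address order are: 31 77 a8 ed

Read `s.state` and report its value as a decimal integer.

[0]=0x31 [1]=0x77 [2]=0xa8 [3]=0xed (big-endian) → word 0x3177a8ed
state [14+:18] = (word>>14) & 0x3ffff = 50654  ←
len [8+:6] = (word>>8) & 0x3f = 40
tag [0+:8] = (word>>0) & 0xff = 237

50654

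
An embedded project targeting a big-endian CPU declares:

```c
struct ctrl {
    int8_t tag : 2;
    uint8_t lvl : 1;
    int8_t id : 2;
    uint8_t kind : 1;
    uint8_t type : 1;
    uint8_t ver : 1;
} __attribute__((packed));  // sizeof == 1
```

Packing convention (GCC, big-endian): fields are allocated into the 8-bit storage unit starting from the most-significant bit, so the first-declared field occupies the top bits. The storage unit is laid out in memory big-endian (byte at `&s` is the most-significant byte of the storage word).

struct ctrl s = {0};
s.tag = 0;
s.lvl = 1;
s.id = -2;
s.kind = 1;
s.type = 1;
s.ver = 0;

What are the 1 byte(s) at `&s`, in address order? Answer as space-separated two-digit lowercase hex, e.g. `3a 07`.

36

[6+:2] tag=0 & 0x3 = 0x0; word=0x00
[5+:1] lvl=1 & 0x1 = 0x1; word=0x20
[3+:2] id=-2 & 0x3 = 0x2; word=0x30
[2+:1] kind=1 & 0x1 = 0x1; word=0x34
[1+:1] type=1 & 0x1 = 0x1; word=0x36
[0+:1] ver=0 & 0x1 = 0x0; word=0x36
word = 0x36 → big-endian bytes:
  [0]=0x36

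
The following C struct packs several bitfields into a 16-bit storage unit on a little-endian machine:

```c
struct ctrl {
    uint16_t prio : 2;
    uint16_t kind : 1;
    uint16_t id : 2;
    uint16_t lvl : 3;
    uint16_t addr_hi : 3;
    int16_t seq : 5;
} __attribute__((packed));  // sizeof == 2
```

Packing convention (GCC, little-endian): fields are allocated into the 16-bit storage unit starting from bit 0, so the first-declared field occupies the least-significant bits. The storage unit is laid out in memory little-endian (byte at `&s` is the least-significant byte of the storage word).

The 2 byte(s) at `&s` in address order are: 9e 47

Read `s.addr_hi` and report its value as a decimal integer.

7

[0]=0x9e [1]=0x47 (little-endian) → word 0x479e
prio [0+:2] = (word>>0) & 0x3 = 2
kind [2+:1] = (word>>2) & 0x1 = 1
id [3+:2] = (word>>3) & 0x3 = 3
lvl [5+:3] = (word>>5) & 0x7 = 4
addr_hi [8+:3] = (word>>8) & 0x7 = 7  ←
seq [11+:5] = (word>>11) & 0x1f = 8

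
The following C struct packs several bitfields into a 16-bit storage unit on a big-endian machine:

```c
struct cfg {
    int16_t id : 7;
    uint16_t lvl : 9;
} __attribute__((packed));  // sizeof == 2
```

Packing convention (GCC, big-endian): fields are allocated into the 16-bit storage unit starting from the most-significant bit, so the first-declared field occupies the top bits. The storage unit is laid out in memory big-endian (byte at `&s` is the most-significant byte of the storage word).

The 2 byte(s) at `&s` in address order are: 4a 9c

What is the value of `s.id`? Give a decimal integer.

37

[0]=0x4a [1]=0x9c (big-endian) → word 0x4a9c
id [9+:7] = (word>>9) & 0x7f = 37  ←
lvl [0+:9] = (word>>0) & 0x1ff = 156
id signed 7b, MSB=0: value = 37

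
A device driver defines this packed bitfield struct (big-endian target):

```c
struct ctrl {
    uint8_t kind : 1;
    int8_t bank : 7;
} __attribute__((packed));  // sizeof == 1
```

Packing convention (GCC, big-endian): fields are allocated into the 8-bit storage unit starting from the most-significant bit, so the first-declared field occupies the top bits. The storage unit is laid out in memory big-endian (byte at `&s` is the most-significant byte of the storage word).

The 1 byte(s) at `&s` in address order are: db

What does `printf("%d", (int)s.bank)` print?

-37

[0]=0xdb (big-endian) → word 0xdb
kind [7+:1] = (word>>7) & 0x1 = 1
bank [0+:7] = (word>>0) & 0x7f = 91  ←
bank signed 7b, MSB=1: 91 - 128 = -37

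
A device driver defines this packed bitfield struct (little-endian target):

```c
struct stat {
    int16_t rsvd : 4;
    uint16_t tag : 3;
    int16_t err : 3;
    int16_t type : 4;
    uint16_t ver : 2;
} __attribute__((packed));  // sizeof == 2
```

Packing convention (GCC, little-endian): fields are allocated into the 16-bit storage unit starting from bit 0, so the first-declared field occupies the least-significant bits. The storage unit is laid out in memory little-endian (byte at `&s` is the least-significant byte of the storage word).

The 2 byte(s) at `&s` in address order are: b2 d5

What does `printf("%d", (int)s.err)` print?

[0]=0xb2 [1]=0xd5 (little-endian) → word 0xd5b2
rsvd [0+:4] = (word>>0) & 0xf = 2
tag [4+:3] = (word>>4) & 0x7 = 3
err [7+:3] = (word>>7) & 0x7 = 3  ←
type [10+:4] = (word>>10) & 0xf = 5
ver [14+:2] = (word>>14) & 0x3 = 3
err signed 3b, MSB=0: value = 3

3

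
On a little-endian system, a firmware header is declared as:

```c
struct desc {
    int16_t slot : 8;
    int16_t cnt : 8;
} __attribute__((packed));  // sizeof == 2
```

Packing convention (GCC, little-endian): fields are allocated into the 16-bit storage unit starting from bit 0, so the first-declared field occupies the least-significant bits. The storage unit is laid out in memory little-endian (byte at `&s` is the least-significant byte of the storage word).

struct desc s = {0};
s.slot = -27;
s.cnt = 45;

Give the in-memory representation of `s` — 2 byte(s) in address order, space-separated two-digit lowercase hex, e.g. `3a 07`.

e5 2d

[0+:8] slot=-27 & 0xff = 0xe5; word=0x00e5
[8+:8] cnt=45 & 0xff = 0x2d; word=0x2de5
word = 0x2de5 → little-endian bytes:
  [0]=0xe5  [1]=0x2d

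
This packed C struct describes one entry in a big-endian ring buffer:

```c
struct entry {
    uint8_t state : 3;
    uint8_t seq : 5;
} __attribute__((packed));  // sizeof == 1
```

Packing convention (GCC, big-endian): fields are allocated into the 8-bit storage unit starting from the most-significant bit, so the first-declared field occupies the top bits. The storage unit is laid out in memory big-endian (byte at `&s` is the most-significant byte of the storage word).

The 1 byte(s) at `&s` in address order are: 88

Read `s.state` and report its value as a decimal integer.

[0]=0x88 (big-endian) → word 0x88
state:3 @ bit 5 → (0x88>>5)&0x7 = 0x4  ←
seq:5 @ bit 0 → (0x88>>0)&0x1f = 0x8

4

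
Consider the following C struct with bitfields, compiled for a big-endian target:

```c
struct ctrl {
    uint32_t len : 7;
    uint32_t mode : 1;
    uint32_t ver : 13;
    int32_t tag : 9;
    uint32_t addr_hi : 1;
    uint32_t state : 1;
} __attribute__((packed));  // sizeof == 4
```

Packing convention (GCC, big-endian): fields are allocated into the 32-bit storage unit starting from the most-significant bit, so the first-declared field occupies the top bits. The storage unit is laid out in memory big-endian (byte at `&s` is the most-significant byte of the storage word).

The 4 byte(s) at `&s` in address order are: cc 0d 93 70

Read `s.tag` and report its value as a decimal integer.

220

[0]=0xcc [1]=0x0d [2]=0x93 [3]=0x70 (big-endian) → word 0xcc0d9370
len [25+:7] = (word>>25) & 0x7f = 102
mode [24+:1] = (word>>24) & 0x1 = 0
ver [11+:13] = (word>>11) & 0x1fff = 434
tag [2+:9] = (word>>2) & 0x1ff = 220  ←
addr_hi [1+:1] = (word>>1) & 0x1 = 0
state [0+:1] = (word>>0) & 0x1 = 0
tag signed 9b, MSB=0: value = 220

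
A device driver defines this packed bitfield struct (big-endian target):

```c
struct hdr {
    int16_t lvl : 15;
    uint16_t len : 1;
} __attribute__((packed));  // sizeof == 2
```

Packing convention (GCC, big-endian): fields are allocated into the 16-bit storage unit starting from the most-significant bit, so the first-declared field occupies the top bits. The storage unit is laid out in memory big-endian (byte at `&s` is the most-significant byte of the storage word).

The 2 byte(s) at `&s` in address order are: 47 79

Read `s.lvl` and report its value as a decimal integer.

[0]=0x47 [1]=0x79 (big-endian) → word 0x4779
lvl:15 @ bit 1 → (0x4779>>1)&0x7fff = 0x23bc  ←
len:1 @ bit 0 → (0x4779>>0)&0x1 = 0x1
lvl signed 15b, MSB=0: value = 9148

9148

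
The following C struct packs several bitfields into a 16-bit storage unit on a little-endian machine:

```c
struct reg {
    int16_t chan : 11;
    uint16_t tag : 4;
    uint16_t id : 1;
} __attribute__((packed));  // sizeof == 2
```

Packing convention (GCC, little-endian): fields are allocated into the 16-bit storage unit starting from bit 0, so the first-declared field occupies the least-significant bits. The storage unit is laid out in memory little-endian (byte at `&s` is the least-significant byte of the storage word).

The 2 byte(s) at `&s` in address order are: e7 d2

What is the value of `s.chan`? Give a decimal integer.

[0]=0xe7 [1]=0xd2 (little-endian) → word 0xd2e7
chan [0+:11] = (word>>0) & 0x7ff = 743  ←
tag [11+:4] = (word>>11) & 0xf = 10
id [15+:1] = (word>>15) & 0x1 = 1
chan signed 11b, MSB=0: value = 743

743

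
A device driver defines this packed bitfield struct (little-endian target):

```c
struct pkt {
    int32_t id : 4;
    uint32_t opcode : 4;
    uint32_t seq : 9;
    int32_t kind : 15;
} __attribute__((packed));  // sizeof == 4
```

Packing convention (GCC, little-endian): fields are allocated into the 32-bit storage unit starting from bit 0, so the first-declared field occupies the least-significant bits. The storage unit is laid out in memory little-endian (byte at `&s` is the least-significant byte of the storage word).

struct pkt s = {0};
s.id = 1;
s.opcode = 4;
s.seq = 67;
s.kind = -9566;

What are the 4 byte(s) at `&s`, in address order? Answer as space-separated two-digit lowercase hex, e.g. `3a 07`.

41 43 44 b5

[0+:4] id=1 & 0xf = 0x1; word=0x00000001
[4+:4] opcode=4 & 0xf = 0x4; word=0x00000041
[8+:9] seq=67 & 0x1ff = 0x43; word=0x00004341
[17+:15] kind=-9566 & 0x7fff = 0x5aa2; word=0xb5444341
word = 0xb5444341 → little-endian bytes:
  [0]=0x41  [1]=0x43  [2]=0x44  [3]=0xb5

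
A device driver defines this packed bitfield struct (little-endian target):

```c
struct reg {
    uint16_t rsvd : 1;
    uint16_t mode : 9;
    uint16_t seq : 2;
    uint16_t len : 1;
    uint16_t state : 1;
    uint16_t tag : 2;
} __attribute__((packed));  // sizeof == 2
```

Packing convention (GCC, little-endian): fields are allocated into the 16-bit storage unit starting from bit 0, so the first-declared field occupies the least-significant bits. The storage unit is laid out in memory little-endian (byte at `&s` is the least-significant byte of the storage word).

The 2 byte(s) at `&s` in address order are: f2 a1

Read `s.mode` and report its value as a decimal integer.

[0]=0xf2 [1]=0xa1 (little-endian) → word 0xa1f2
rsvd:1 @ bit 0 → (0xa1f2>>0)&0x1 = 0x0
mode:9 @ bit 1 → (0xa1f2>>1)&0x1ff = 0xf9  ←
seq:2 @ bit 10 → (0xa1f2>>10)&0x3 = 0x0
len:1 @ bit 12 → (0xa1f2>>12)&0x1 = 0x0
state:1 @ bit 13 → (0xa1f2>>13)&0x1 = 0x1
tag:2 @ bit 14 → (0xa1f2>>14)&0x3 = 0x2

249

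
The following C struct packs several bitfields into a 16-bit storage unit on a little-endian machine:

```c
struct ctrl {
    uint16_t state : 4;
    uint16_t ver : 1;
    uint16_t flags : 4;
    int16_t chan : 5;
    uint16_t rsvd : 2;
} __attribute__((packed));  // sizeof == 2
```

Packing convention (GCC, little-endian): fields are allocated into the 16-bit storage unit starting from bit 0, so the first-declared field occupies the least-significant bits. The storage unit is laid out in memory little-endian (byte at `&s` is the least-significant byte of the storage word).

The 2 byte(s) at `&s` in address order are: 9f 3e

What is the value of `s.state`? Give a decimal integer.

[0]=0x9f [1]=0x3e (little-endian) → word 0x3e9f
state [0+:4] = (word>>0) & 0xf = 15  ←
ver [4+:1] = (word>>4) & 0x1 = 1
flags [5+:4] = (word>>5) & 0xf = 4
chan [9+:5] = (word>>9) & 0x1f = 31
rsvd [14+:2] = (word>>14) & 0x3 = 0

15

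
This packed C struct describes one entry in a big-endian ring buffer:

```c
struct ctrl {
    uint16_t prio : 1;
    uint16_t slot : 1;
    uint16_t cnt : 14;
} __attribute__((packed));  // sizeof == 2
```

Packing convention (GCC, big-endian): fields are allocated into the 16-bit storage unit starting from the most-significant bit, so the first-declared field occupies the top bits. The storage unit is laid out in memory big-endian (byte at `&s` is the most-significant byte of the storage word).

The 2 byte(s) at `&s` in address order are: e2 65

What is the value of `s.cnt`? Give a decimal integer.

[0]=0xe2 [1]=0x65 (big-endian) → word 0xe265
prio:1 @ bit 15 → (0xe265>>15)&0x1 = 0x1
slot:1 @ bit 14 → (0xe265>>14)&0x1 = 0x1
cnt:14 @ bit 0 → (0xe265>>0)&0x3fff = 0x2265  ←

8805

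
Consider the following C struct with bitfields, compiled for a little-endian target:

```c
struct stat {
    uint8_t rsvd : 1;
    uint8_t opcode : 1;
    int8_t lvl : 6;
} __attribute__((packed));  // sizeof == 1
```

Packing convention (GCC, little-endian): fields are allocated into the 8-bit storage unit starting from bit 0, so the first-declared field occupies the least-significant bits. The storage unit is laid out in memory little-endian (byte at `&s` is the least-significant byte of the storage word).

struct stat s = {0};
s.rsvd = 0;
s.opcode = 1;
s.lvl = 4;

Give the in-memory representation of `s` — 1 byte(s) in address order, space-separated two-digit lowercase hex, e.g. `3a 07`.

12

[0+:1] rsvd=0 & 0x1 = 0x0; word=0x00
[1+:1] opcode=1 & 0x1 = 0x1; word=0x02
[2+:6] lvl=4 & 0x3f = 0x4; word=0x12
word = 0x12 → little-endian bytes:
  [0]=0x12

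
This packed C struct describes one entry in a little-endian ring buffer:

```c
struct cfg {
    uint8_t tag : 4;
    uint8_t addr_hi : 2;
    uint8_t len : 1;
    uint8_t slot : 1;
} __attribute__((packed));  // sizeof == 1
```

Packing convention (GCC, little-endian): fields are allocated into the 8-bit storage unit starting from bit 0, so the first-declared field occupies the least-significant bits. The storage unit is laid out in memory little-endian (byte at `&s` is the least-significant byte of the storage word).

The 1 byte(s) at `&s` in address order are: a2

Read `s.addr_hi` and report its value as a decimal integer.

2

[0]=0xa2 (little-endian) → word 0xa2
tag:4 @ bit 0 → (0xa2>>0)&0xf = 0x2
addr_hi:2 @ bit 4 → (0xa2>>4)&0x3 = 0x2  ←
len:1 @ bit 6 → (0xa2>>6)&0x1 = 0x0
slot:1 @ bit 7 → (0xa2>>7)&0x1 = 0x1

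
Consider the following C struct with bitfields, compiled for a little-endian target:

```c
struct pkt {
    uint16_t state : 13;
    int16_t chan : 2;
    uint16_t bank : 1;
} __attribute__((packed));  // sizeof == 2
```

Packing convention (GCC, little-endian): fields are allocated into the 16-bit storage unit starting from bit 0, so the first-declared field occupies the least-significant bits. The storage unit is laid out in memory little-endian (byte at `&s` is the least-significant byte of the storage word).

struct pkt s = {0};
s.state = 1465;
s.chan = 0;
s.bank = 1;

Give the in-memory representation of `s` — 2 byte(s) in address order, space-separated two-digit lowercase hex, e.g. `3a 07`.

state (13b) val=1465 bits=0x5b9 at bit 0: 0x05b9
chan (2b) val=0 bits=0x0 at bit 13: 0x05b9
bank (1b) val=1 bits=0x1 at bit 15: 0x85b9
word = 0x85b9 → little-endian bytes:
  [0]=0xb9  [1]=0x85

b9 85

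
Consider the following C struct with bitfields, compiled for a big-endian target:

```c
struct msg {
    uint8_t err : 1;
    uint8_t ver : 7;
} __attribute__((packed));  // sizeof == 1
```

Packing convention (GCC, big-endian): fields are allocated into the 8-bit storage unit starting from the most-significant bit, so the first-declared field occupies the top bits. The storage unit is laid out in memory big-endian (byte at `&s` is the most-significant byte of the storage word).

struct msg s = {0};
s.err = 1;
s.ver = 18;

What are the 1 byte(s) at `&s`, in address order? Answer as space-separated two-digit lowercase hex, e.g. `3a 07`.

92

[7+:1] err=1 & 0x1 = 0x1; word=0x80
[0+:7] ver=18 & 0x7f = 0x12; word=0x92
word = 0x92 → big-endian bytes:
  [0]=0x92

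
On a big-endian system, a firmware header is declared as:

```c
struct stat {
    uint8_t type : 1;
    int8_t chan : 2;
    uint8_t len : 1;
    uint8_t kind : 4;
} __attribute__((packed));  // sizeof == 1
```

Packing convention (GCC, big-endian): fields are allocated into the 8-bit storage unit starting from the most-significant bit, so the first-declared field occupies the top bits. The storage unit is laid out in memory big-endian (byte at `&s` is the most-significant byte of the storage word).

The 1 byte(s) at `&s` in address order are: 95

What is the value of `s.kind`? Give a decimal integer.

5

[0]=0x95 (big-endian) → word 0x95
type:1 @ bit 7 → (0x95>>7)&0x1 = 0x1
chan:2 @ bit 5 → (0x95>>5)&0x3 = 0x0
len:1 @ bit 4 → (0x95>>4)&0x1 = 0x1
kind:4 @ bit 0 → (0x95>>0)&0xf = 0x5  ←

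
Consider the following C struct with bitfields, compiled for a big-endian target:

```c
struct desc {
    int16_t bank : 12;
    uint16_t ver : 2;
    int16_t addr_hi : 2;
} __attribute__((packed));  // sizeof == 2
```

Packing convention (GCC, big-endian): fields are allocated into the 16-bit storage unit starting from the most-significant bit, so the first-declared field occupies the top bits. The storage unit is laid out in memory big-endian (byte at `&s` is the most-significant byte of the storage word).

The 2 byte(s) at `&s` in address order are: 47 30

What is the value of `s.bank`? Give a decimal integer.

1139

[0]=0x47 [1]=0x30 (big-endian) → word 0x4730
bank [4+:12] = (word>>4) & 0xfff = 1139  ←
ver [2+:2] = (word>>2) & 0x3 = 0
addr_hi [0+:2] = (word>>0) & 0x3 = 0
bank signed 12b, MSB=0: value = 1139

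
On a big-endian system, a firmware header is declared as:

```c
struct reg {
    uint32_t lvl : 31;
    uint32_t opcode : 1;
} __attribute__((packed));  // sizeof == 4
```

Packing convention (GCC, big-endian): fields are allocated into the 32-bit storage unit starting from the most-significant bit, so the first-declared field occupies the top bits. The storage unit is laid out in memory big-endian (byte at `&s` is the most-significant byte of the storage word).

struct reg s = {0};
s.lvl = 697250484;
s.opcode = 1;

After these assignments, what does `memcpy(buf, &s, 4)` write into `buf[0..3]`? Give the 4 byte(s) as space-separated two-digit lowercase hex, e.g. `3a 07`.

53 1e 65 69

[1+:31] lvl=697250484 & 0x7fffffff = 0x298f32b4; word=0x531e6568
[0+:1] opcode=1 & 0x1 = 0x1; word=0x531e6569
word = 0x531e6569 → big-endian bytes:
  [0]=0x53  [1]=0x1e  [2]=0x65  [3]=0x69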